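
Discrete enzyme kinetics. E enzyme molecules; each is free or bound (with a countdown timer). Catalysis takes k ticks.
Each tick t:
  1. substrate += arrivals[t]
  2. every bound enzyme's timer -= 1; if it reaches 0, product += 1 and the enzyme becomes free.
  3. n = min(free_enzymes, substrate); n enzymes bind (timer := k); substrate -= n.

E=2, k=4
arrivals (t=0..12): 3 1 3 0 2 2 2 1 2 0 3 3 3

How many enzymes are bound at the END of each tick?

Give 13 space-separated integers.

t=0: arr=3 -> substrate=1 bound=2 product=0
t=1: arr=1 -> substrate=2 bound=2 product=0
t=2: arr=3 -> substrate=5 bound=2 product=0
t=3: arr=0 -> substrate=5 bound=2 product=0
t=4: arr=2 -> substrate=5 bound=2 product=2
t=5: arr=2 -> substrate=7 bound=2 product=2
t=6: arr=2 -> substrate=9 bound=2 product=2
t=7: arr=1 -> substrate=10 bound=2 product=2
t=8: arr=2 -> substrate=10 bound=2 product=4
t=9: arr=0 -> substrate=10 bound=2 product=4
t=10: arr=3 -> substrate=13 bound=2 product=4
t=11: arr=3 -> substrate=16 bound=2 product=4
t=12: arr=3 -> substrate=17 bound=2 product=6

Answer: 2 2 2 2 2 2 2 2 2 2 2 2 2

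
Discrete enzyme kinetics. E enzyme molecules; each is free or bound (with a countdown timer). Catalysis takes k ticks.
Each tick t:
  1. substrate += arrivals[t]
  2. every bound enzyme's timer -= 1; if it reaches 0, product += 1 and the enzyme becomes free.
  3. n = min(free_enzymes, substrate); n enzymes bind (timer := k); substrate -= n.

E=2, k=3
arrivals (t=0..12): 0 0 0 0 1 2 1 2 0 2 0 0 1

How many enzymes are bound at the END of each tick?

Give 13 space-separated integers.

t=0: arr=0 -> substrate=0 bound=0 product=0
t=1: arr=0 -> substrate=0 bound=0 product=0
t=2: arr=0 -> substrate=0 bound=0 product=0
t=3: arr=0 -> substrate=0 bound=0 product=0
t=4: arr=1 -> substrate=0 bound=1 product=0
t=5: arr=2 -> substrate=1 bound=2 product=0
t=6: arr=1 -> substrate=2 bound=2 product=0
t=7: arr=2 -> substrate=3 bound=2 product=1
t=8: arr=0 -> substrate=2 bound=2 product=2
t=9: arr=2 -> substrate=4 bound=2 product=2
t=10: arr=0 -> substrate=3 bound=2 product=3
t=11: arr=0 -> substrate=2 bound=2 product=4
t=12: arr=1 -> substrate=3 bound=2 product=4

Answer: 0 0 0 0 1 2 2 2 2 2 2 2 2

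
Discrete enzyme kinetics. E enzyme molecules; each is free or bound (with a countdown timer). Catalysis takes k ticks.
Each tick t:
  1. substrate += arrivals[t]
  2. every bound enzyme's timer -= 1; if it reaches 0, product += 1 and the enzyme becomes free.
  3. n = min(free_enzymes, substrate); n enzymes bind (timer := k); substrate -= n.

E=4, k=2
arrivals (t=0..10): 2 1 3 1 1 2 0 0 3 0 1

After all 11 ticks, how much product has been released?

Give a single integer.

t=0: arr=2 -> substrate=0 bound=2 product=0
t=1: arr=1 -> substrate=0 bound=3 product=0
t=2: arr=3 -> substrate=0 bound=4 product=2
t=3: arr=1 -> substrate=0 bound=4 product=3
t=4: arr=1 -> substrate=0 bound=2 product=6
t=5: arr=2 -> substrate=0 bound=3 product=7
t=6: arr=0 -> substrate=0 bound=2 product=8
t=7: arr=0 -> substrate=0 bound=0 product=10
t=8: arr=3 -> substrate=0 bound=3 product=10
t=9: arr=0 -> substrate=0 bound=3 product=10
t=10: arr=1 -> substrate=0 bound=1 product=13

Answer: 13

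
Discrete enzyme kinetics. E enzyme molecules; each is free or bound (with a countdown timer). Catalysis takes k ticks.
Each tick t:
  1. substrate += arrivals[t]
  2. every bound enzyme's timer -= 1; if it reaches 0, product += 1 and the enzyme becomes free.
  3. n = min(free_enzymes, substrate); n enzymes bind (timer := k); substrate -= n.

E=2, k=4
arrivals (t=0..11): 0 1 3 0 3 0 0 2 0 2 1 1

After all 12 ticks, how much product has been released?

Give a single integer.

Answer: 4

Derivation:
t=0: arr=0 -> substrate=0 bound=0 product=0
t=1: arr=1 -> substrate=0 bound=1 product=0
t=2: arr=3 -> substrate=2 bound=2 product=0
t=3: arr=0 -> substrate=2 bound=2 product=0
t=4: arr=3 -> substrate=5 bound=2 product=0
t=5: arr=0 -> substrate=4 bound=2 product=1
t=6: arr=0 -> substrate=3 bound=2 product=2
t=7: arr=2 -> substrate=5 bound=2 product=2
t=8: arr=0 -> substrate=5 bound=2 product=2
t=9: arr=2 -> substrate=6 bound=2 product=3
t=10: arr=1 -> substrate=6 bound=2 product=4
t=11: arr=1 -> substrate=7 bound=2 product=4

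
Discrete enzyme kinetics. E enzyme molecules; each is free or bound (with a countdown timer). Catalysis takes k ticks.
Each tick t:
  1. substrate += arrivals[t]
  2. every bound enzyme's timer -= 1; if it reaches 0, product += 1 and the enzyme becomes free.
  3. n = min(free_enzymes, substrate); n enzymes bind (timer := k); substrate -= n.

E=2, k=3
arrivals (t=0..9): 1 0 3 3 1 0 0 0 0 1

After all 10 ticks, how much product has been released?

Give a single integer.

t=0: arr=1 -> substrate=0 bound=1 product=0
t=1: arr=0 -> substrate=0 bound=1 product=0
t=2: arr=3 -> substrate=2 bound=2 product=0
t=3: arr=3 -> substrate=4 bound=2 product=1
t=4: arr=1 -> substrate=5 bound=2 product=1
t=5: arr=0 -> substrate=4 bound=2 product=2
t=6: arr=0 -> substrate=3 bound=2 product=3
t=7: arr=0 -> substrate=3 bound=2 product=3
t=8: arr=0 -> substrate=2 bound=2 product=4
t=9: arr=1 -> substrate=2 bound=2 product=5

Answer: 5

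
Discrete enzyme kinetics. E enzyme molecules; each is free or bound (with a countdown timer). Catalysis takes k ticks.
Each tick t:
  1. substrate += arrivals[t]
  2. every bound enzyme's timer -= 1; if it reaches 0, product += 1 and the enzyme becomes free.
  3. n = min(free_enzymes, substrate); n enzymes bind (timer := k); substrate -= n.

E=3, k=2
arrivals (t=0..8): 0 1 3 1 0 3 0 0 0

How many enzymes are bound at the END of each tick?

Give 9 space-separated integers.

Answer: 0 1 3 3 2 3 3 1 0

Derivation:
t=0: arr=0 -> substrate=0 bound=0 product=0
t=1: arr=1 -> substrate=0 bound=1 product=0
t=2: arr=3 -> substrate=1 bound=3 product=0
t=3: arr=1 -> substrate=1 bound=3 product=1
t=4: arr=0 -> substrate=0 bound=2 product=3
t=5: arr=3 -> substrate=1 bound=3 product=4
t=6: arr=0 -> substrate=0 bound=3 product=5
t=7: arr=0 -> substrate=0 bound=1 product=7
t=8: arr=0 -> substrate=0 bound=0 product=8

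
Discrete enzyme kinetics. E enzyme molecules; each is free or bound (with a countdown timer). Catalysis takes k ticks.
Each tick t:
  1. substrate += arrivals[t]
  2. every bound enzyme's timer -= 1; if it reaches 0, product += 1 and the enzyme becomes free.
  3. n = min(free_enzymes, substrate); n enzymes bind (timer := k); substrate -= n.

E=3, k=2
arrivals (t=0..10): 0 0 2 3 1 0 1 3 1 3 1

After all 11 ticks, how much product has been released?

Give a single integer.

t=0: arr=0 -> substrate=0 bound=0 product=0
t=1: arr=0 -> substrate=0 bound=0 product=0
t=2: arr=2 -> substrate=0 bound=2 product=0
t=3: arr=3 -> substrate=2 bound=3 product=0
t=4: arr=1 -> substrate=1 bound=3 product=2
t=5: arr=0 -> substrate=0 bound=3 product=3
t=6: arr=1 -> substrate=0 bound=2 product=5
t=7: arr=3 -> substrate=1 bound=3 product=6
t=8: arr=1 -> substrate=1 bound=3 product=7
t=9: arr=3 -> substrate=2 bound=3 product=9
t=10: arr=1 -> substrate=2 bound=3 product=10

Answer: 10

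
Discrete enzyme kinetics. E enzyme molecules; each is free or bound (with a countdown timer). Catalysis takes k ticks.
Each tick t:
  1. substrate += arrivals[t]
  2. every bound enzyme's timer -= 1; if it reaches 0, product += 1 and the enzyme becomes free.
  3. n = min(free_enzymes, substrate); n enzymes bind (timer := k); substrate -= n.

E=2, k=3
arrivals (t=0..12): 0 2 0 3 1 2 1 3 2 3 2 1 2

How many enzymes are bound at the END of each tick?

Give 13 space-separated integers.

Answer: 0 2 2 2 2 2 2 2 2 2 2 2 2

Derivation:
t=0: arr=0 -> substrate=0 bound=0 product=0
t=1: arr=2 -> substrate=0 bound=2 product=0
t=2: arr=0 -> substrate=0 bound=2 product=0
t=3: arr=3 -> substrate=3 bound=2 product=0
t=4: arr=1 -> substrate=2 bound=2 product=2
t=5: arr=2 -> substrate=4 bound=2 product=2
t=6: arr=1 -> substrate=5 bound=2 product=2
t=7: arr=3 -> substrate=6 bound=2 product=4
t=8: arr=2 -> substrate=8 bound=2 product=4
t=9: arr=3 -> substrate=11 bound=2 product=4
t=10: arr=2 -> substrate=11 bound=2 product=6
t=11: arr=1 -> substrate=12 bound=2 product=6
t=12: arr=2 -> substrate=14 bound=2 product=6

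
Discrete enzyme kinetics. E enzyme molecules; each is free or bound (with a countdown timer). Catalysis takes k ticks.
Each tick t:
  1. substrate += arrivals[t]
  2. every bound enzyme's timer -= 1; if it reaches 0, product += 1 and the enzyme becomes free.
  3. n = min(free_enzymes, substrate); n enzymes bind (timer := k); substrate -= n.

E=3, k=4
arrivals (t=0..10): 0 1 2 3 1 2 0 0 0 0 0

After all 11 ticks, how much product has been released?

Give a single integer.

Answer: 6

Derivation:
t=0: arr=0 -> substrate=0 bound=0 product=0
t=1: arr=1 -> substrate=0 bound=1 product=0
t=2: arr=2 -> substrate=0 bound=3 product=0
t=3: arr=3 -> substrate=3 bound=3 product=0
t=4: arr=1 -> substrate=4 bound=3 product=0
t=5: arr=2 -> substrate=5 bound=3 product=1
t=6: arr=0 -> substrate=3 bound=3 product=3
t=7: arr=0 -> substrate=3 bound=3 product=3
t=8: arr=0 -> substrate=3 bound=3 product=3
t=9: arr=0 -> substrate=2 bound=3 product=4
t=10: arr=0 -> substrate=0 bound=3 product=6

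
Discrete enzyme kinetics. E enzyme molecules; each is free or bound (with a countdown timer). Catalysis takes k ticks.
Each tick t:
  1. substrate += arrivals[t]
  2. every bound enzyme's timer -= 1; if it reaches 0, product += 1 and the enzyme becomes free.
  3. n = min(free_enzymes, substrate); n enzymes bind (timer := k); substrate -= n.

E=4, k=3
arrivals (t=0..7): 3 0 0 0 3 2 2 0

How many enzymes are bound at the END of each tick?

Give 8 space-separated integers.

Answer: 3 3 3 0 3 4 4 4

Derivation:
t=0: arr=3 -> substrate=0 bound=3 product=0
t=1: arr=0 -> substrate=0 bound=3 product=0
t=2: arr=0 -> substrate=0 bound=3 product=0
t=3: arr=0 -> substrate=0 bound=0 product=3
t=4: arr=3 -> substrate=0 bound=3 product=3
t=5: arr=2 -> substrate=1 bound=4 product=3
t=6: arr=2 -> substrate=3 bound=4 product=3
t=7: arr=0 -> substrate=0 bound=4 product=6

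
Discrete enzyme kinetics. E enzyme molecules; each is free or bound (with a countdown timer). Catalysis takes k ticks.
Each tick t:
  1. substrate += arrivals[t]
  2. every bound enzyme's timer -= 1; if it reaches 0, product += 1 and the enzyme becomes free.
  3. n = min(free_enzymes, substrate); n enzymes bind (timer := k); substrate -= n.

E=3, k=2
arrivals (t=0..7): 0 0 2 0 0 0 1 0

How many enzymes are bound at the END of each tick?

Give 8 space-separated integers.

t=0: arr=0 -> substrate=0 bound=0 product=0
t=1: arr=0 -> substrate=0 bound=0 product=0
t=2: arr=2 -> substrate=0 bound=2 product=0
t=3: arr=0 -> substrate=0 bound=2 product=0
t=4: arr=0 -> substrate=0 bound=0 product=2
t=5: arr=0 -> substrate=0 bound=0 product=2
t=6: arr=1 -> substrate=0 bound=1 product=2
t=7: arr=0 -> substrate=0 bound=1 product=2

Answer: 0 0 2 2 0 0 1 1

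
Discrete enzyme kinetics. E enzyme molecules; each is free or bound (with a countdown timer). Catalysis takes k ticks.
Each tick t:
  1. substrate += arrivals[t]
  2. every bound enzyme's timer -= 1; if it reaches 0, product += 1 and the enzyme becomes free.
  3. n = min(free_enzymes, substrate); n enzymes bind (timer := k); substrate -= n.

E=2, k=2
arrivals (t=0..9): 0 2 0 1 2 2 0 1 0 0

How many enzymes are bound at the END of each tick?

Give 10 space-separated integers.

t=0: arr=0 -> substrate=0 bound=0 product=0
t=1: arr=2 -> substrate=0 bound=2 product=0
t=2: arr=0 -> substrate=0 bound=2 product=0
t=3: arr=1 -> substrate=0 bound=1 product=2
t=4: arr=2 -> substrate=1 bound=2 product=2
t=5: arr=2 -> substrate=2 bound=2 product=3
t=6: arr=0 -> substrate=1 bound=2 product=4
t=7: arr=1 -> substrate=1 bound=2 product=5
t=8: arr=0 -> substrate=0 bound=2 product=6
t=9: arr=0 -> substrate=0 bound=1 product=7

Answer: 0 2 2 1 2 2 2 2 2 1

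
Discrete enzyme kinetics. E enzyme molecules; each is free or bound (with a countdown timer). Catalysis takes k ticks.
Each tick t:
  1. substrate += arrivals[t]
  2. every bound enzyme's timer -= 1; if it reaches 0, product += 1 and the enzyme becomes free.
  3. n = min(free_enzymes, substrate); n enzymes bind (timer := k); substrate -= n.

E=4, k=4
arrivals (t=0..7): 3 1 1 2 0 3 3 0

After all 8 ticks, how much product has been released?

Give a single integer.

Answer: 4

Derivation:
t=0: arr=3 -> substrate=0 bound=3 product=0
t=1: arr=1 -> substrate=0 bound=4 product=0
t=2: arr=1 -> substrate=1 bound=4 product=0
t=3: arr=2 -> substrate=3 bound=4 product=0
t=4: arr=0 -> substrate=0 bound=4 product=3
t=5: arr=3 -> substrate=2 bound=4 product=4
t=6: arr=3 -> substrate=5 bound=4 product=4
t=7: arr=0 -> substrate=5 bound=4 product=4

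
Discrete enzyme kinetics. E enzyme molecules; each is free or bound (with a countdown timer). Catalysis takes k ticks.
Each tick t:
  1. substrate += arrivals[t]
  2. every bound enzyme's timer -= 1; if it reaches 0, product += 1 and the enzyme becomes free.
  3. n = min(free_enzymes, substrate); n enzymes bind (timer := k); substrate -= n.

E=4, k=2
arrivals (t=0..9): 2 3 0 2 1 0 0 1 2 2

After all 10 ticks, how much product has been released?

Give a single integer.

Answer: 9

Derivation:
t=0: arr=2 -> substrate=0 bound=2 product=0
t=1: arr=3 -> substrate=1 bound=4 product=0
t=2: arr=0 -> substrate=0 bound=3 product=2
t=3: arr=2 -> substrate=0 bound=3 product=4
t=4: arr=1 -> substrate=0 bound=3 product=5
t=5: arr=0 -> substrate=0 bound=1 product=7
t=6: arr=0 -> substrate=0 bound=0 product=8
t=7: arr=1 -> substrate=0 bound=1 product=8
t=8: arr=2 -> substrate=0 bound=3 product=8
t=9: arr=2 -> substrate=0 bound=4 product=9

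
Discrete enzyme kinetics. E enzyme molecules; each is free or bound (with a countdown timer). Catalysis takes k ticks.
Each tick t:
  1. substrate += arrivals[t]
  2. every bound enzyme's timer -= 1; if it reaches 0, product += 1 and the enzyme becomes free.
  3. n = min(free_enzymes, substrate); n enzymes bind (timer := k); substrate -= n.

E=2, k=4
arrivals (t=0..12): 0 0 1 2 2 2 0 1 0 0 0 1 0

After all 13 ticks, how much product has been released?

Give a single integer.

t=0: arr=0 -> substrate=0 bound=0 product=0
t=1: arr=0 -> substrate=0 bound=0 product=0
t=2: arr=1 -> substrate=0 bound=1 product=0
t=3: arr=2 -> substrate=1 bound=2 product=0
t=4: arr=2 -> substrate=3 bound=2 product=0
t=5: arr=2 -> substrate=5 bound=2 product=0
t=6: arr=0 -> substrate=4 bound=2 product=1
t=7: arr=1 -> substrate=4 bound=2 product=2
t=8: arr=0 -> substrate=4 bound=2 product=2
t=9: arr=0 -> substrate=4 bound=2 product=2
t=10: arr=0 -> substrate=3 bound=2 product=3
t=11: arr=1 -> substrate=3 bound=2 product=4
t=12: arr=0 -> substrate=3 bound=2 product=4

Answer: 4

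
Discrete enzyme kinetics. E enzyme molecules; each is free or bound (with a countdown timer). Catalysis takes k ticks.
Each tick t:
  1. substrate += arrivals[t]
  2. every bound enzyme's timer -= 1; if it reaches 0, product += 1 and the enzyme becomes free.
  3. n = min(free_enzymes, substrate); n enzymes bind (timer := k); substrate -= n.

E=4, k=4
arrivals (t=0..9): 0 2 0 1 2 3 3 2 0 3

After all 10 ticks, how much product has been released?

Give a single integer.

Answer: 6

Derivation:
t=0: arr=0 -> substrate=0 bound=0 product=0
t=1: arr=2 -> substrate=0 bound=2 product=0
t=2: arr=0 -> substrate=0 bound=2 product=0
t=3: arr=1 -> substrate=0 bound=3 product=0
t=4: arr=2 -> substrate=1 bound=4 product=0
t=5: arr=3 -> substrate=2 bound=4 product=2
t=6: arr=3 -> substrate=5 bound=4 product=2
t=7: arr=2 -> substrate=6 bound=4 product=3
t=8: arr=0 -> substrate=5 bound=4 product=4
t=9: arr=3 -> substrate=6 bound=4 product=6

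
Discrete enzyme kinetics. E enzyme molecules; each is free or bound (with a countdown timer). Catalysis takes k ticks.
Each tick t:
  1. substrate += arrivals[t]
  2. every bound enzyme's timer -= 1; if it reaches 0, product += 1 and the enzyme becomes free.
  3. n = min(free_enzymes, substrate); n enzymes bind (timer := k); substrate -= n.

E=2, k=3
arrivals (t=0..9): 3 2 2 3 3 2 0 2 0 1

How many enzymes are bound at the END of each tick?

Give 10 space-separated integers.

t=0: arr=3 -> substrate=1 bound=2 product=0
t=1: arr=2 -> substrate=3 bound=2 product=0
t=2: arr=2 -> substrate=5 bound=2 product=0
t=3: arr=3 -> substrate=6 bound=2 product=2
t=4: arr=3 -> substrate=9 bound=2 product=2
t=5: arr=2 -> substrate=11 bound=2 product=2
t=6: arr=0 -> substrate=9 bound=2 product=4
t=7: arr=2 -> substrate=11 bound=2 product=4
t=8: arr=0 -> substrate=11 bound=2 product=4
t=9: arr=1 -> substrate=10 bound=2 product=6

Answer: 2 2 2 2 2 2 2 2 2 2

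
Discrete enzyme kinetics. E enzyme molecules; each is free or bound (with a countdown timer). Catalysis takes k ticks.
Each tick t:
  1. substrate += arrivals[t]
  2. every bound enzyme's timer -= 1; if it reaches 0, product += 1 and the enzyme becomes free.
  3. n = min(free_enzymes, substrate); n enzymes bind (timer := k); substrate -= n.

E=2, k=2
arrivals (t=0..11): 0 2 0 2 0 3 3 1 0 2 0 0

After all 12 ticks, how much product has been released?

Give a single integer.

Answer: 10

Derivation:
t=0: arr=0 -> substrate=0 bound=0 product=0
t=1: arr=2 -> substrate=0 bound=2 product=0
t=2: arr=0 -> substrate=0 bound=2 product=0
t=3: arr=2 -> substrate=0 bound=2 product=2
t=4: arr=0 -> substrate=0 bound=2 product=2
t=5: arr=3 -> substrate=1 bound=2 product=4
t=6: arr=3 -> substrate=4 bound=2 product=4
t=7: arr=1 -> substrate=3 bound=2 product=6
t=8: arr=0 -> substrate=3 bound=2 product=6
t=9: arr=2 -> substrate=3 bound=2 product=8
t=10: arr=0 -> substrate=3 bound=2 product=8
t=11: arr=0 -> substrate=1 bound=2 product=10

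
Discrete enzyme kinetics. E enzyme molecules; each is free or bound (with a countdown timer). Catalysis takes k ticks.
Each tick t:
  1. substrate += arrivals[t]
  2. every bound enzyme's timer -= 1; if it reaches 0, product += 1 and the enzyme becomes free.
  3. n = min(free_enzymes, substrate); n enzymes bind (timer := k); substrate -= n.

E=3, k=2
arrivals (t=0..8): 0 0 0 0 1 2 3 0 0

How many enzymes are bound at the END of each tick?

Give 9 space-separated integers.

t=0: arr=0 -> substrate=0 bound=0 product=0
t=1: arr=0 -> substrate=0 bound=0 product=0
t=2: arr=0 -> substrate=0 bound=0 product=0
t=3: arr=0 -> substrate=0 bound=0 product=0
t=4: arr=1 -> substrate=0 bound=1 product=0
t=5: arr=2 -> substrate=0 bound=3 product=0
t=6: arr=3 -> substrate=2 bound=3 product=1
t=7: arr=0 -> substrate=0 bound=3 product=3
t=8: arr=0 -> substrate=0 bound=2 product=4

Answer: 0 0 0 0 1 3 3 3 2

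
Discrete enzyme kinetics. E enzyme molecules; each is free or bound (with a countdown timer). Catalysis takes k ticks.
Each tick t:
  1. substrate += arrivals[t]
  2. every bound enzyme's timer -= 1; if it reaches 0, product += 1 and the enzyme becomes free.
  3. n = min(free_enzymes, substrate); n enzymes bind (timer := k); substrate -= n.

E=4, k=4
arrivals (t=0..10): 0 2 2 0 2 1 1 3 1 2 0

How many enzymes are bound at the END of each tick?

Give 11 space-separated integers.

Answer: 0 2 4 4 4 4 4 4 4 4 4

Derivation:
t=0: arr=0 -> substrate=0 bound=0 product=0
t=1: arr=2 -> substrate=0 bound=2 product=0
t=2: arr=2 -> substrate=0 bound=4 product=0
t=3: arr=0 -> substrate=0 bound=4 product=0
t=4: arr=2 -> substrate=2 bound=4 product=0
t=5: arr=1 -> substrate=1 bound=4 product=2
t=6: arr=1 -> substrate=0 bound=4 product=4
t=7: arr=3 -> substrate=3 bound=4 product=4
t=8: arr=1 -> substrate=4 bound=4 product=4
t=9: arr=2 -> substrate=4 bound=4 product=6
t=10: arr=0 -> substrate=2 bound=4 product=8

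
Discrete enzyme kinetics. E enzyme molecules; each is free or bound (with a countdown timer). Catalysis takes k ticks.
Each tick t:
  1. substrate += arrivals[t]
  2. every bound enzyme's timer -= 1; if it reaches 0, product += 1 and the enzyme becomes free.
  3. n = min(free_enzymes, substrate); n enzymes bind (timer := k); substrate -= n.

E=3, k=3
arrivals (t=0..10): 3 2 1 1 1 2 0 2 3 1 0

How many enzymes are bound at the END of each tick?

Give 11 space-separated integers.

t=0: arr=3 -> substrate=0 bound=3 product=0
t=1: arr=2 -> substrate=2 bound=3 product=0
t=2: arr=1 -> substrate=3 bound=3 product=0
t=3: arr=1 -> substrate=1 bound=3 product=3
t=4: arr=1 -> substrate=2 bound=3 product=3
t=5: arr=2 -> substrate=4 bound=3 product=3
t=6: arr=0 -> substrate=1 bound=3 product=6
t=7: arr=2 -> substrate=3 bound=3 product=6
t=8: arr=3 -> substrate=6 bound=3 product=6
t=9: arr=1 -> substrate=4 bound=3 product=9
t=10: arr=0 -> substrate=4 bound=3 product=9

Answer: 3 3 3 3 3 3 3 3 3 3 3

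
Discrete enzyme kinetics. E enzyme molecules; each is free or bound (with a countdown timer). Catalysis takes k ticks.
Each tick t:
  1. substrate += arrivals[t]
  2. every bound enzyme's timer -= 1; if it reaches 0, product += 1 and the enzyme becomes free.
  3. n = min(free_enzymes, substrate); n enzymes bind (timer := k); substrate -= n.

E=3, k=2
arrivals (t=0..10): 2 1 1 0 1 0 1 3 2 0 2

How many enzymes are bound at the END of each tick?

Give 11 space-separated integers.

Answer: 2 3 2 1 1 1 1 3 3 3 3

Derivation:
t=0: arr=2 -> substrate=0 bound=2 product=0
t=1: arr=1 -> substrate=0 bound=3 product=0
t=2: arr=1 -> substrate=0 bound=2 product=2
t=3: arr=0 -> substrate=0 bound=1 product=3
t=4: arr=1 -> substrate=0 bound=1 product=4
t=5: arr=0 -> substrate=0 bound=1 product=4
t=6: arr=1 -> substrate=0 bound=1 product=5
t=7: arr=3 -> substrate=1 bound=3 product=5
t=8: arr=2 -> substrate=2 bound=3 product=6
t=9: arr=0 -> substrate=0 bound=3 product=8
t=10: arr=2 -> substrate=1 bound=3 product=9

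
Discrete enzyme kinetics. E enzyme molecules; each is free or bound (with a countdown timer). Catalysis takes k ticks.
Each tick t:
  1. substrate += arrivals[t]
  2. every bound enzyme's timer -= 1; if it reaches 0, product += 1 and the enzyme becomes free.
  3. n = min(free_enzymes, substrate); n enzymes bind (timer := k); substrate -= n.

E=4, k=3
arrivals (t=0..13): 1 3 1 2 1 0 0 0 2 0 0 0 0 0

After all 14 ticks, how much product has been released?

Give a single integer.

t=0: arr=1 -> substrate=0 bound=1 product=0
t=1: arr=3 -> substrate=0 bound=4 product=0
t=2: arr=1 -> substrate=1 bound=4 product=0
t=3: arr=2 -> substrate=2 bound=4 product=1
t=4: arr=1 -> substrate=0 bound=4 product=4
t=5: arr=0 -> substrate=0 bound=4 product=4
t=6: arr=0 -> substrate=0 bound=3 product=5
t=7: arr=0 -> substrate=0 bound=0 product=8
t=8: arr=2 -> substrate=0 bound=2 product=8
t=9: arr=0 -> substrate=0 bound=2 product=8
t=10: arr=0 -> substrate=0 bound=2 product=8
t=11: arr=0 -> substrate=0 bound=0 product=10
t=12: arr=0 -> substrate=0 bound=0 product=10
t=13: arr=0 -> substrate=0 bound=0 product=10

Answer: 10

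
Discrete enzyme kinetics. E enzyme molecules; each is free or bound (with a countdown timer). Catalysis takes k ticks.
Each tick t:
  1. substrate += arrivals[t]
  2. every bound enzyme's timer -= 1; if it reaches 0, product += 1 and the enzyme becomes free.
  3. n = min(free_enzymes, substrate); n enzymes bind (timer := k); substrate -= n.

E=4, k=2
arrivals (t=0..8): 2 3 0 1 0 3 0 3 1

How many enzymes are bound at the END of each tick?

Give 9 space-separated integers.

Answer: 2 4 3 2 1 3 3 3 4

Derivation:
t=0: arr=2 -> substrate=0 bound=2 product=0
t=1: arr=3 -> substrate=1 bound=4 product=0
t=2: arr=0 -> substrate=0 bound=3 product=2
t=3: arr=1 -> substrate=0 bound=2 product=4
t=4: arr=0 -> substrate=0 bound=1 product=5
t=5: arr=3 -> substrate=0 bound=3 product=6
t=6: arr=0 -> substrate=0 bound=3 product=6
t=7: arr=3 -> substrate=0 bound=3 product=9
t=8: arr=1 -> substrate=0 bound=4 product=9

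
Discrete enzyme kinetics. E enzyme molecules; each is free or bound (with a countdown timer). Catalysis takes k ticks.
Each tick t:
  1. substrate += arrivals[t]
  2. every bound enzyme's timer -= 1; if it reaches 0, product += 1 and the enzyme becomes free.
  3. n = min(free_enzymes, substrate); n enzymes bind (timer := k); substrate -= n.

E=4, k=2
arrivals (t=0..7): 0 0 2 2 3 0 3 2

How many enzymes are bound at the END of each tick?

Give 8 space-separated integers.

t=0: arr=0 -> substrate=0 bound=0 product=0
t=1: arr=0 -> substrate=0 bound=0 product=0
t=2: arr=2 -> substrate=0 bound=2 product=0
t=3: arr=2 -> substrate=0 bound=4 product=0
t=4: arr=3 -> substrate=1 bound=4 product=2
t=5: arr=0 -> substrate=0 bound=3 product=4
t=6: arr=3 -> substrate=0 bound=4 product=6
t=7: arr=2 -> substrate=1 bound=4 product=7

Answer: 0 0 2 4 4 3 4 4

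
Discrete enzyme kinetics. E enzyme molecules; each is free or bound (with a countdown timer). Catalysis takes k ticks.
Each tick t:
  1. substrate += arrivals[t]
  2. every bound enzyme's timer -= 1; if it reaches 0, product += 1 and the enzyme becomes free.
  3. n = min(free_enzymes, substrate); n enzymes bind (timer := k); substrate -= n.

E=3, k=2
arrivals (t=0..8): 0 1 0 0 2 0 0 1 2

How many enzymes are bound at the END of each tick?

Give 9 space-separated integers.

t=0: arr=0 -> substrate=0 bound=0 product=0
t=1: arr=1 -> substrate=0 bound=1 product=0
t=2: arr=0 -> substrate=0 bound=1 product=0
t=3: arr=0 -> substrate=0 bound=0 product=1
t=4: arr=2 -> substrate=0 bound=2 product=1
t=5: arr=0 -> substrate=0 bound=2 product=1
t=6: arr=0 -> substrate=0 bound=0 product=3
t=7: arr=1 -> substrate=0 bound=1 product=3
t=8: arr=2 -> substrate=0 bound=3 product=3

Answer: 0 1 1 0 2 2 0 1 3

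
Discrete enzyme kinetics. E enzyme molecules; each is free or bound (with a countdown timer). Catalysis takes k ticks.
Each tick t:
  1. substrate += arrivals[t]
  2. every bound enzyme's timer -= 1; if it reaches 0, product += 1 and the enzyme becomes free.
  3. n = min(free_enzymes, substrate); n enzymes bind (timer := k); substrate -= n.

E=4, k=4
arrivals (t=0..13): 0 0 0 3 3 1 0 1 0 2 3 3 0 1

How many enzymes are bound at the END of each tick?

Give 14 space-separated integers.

t=0: arr=0 -> substrate=0 bound=0 product=0
t=1: arr=0 -> substrate=0 bound=0 product=0
t=2: arr=0 -> substrate=0 bound=0 product=0
t=3: arr=3 -> substrate=0 bound=3 product=0
t=4: arr=3 -> substrate=2 bound=4 product=0
t=5: arr=1 -> substrate=3 bound=4 product=0
t=6: arr=0 -> substrate=3 bound=4 product=0
t=7: arr=1 -> substrate=1 bound=4 product=3
t=8: arr=0 -> substrate=0 bound=4 product=4
t=9: arr=2 -> substrate=2 bound=4 product=4
t=10: arr=3 -> substrate=5 bound=4 product=4
t=11: arr=3 -> substrate=5 bound=4 product=7
t=12: arr=0 -> substrate=4 bound=4 product=8
t=13: arr=1 -> substrate=5 bound=4 product=8

Answer: 0 0 0 3 4 4 4 4 4 4 4 4 4 4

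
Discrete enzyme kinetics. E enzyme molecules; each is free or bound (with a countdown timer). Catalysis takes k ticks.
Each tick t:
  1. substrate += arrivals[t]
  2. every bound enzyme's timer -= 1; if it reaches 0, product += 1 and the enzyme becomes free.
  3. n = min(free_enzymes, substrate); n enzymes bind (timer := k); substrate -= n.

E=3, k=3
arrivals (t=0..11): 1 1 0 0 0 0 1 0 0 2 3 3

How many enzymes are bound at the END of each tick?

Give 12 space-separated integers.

Answer: 1 2 2 1 0 0 1 1 1 2 3 3

Derivation:
t=0: arr=1 -> substrate=0 bound=1 product=0
t=1: arr=1 -> substrate=0 bound=2 product=0
t=2: arr=0 -> substrate=0 bound=2 product=0
t=3: arr=0 -> substrate=0 bound=1 product=1
t=4: arr=0 -> substrate=0 bound=0 product=2
t=5: arr=0 -> substrate=0 bound=0 product=2
t=6: arr=1 -> substrate=0 bound=1 product=2
t=7: arr=0 -> substrate=0 bound=1 product=2
t=8: arr=0 -> substrate=0 bound=1 product=2
t=9: arr=2 -> substrate=0 bound=2 product=3
t=10: arr=3 -> substrate=2 bound=3 product=3
t=11: arr=3 -> substrate=5 bound=3 product=3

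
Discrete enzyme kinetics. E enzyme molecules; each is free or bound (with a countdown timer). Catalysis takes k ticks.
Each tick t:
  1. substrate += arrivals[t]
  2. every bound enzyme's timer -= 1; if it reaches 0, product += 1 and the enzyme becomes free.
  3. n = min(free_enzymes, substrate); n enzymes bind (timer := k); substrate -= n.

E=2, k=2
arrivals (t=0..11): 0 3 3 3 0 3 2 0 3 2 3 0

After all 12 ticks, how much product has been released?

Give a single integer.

t=0: arr=0 -> substrate=0 bound=0 product=0
t=1: arr=3 -> substrate=1 bound=2 product=0
t=2: arr=3 -> substrate=4 bound=2 product=0
t=3: arr=3 -> substrate=5 bound=2 product=2
t=4: arr=0 -> substrate=5 bound=2 product=2
t=5: arr=3 -> substrate=6 bound=2 product=4
t=6: arr=2 -> substrate=8 bound=2 product=4
t=7: arr=0 -> substrate=6 bound=2 product=6
t=8: arr=3 -> substrate=9 bound=2 product=6
t=9: arr=2 -> substrate=9 bound=2 product=8
t=10: arr=3 -> substrate=12 bound=2 product=8
t=11: arr=0 -> substrate=10 bound=2 product=10

Answer: 10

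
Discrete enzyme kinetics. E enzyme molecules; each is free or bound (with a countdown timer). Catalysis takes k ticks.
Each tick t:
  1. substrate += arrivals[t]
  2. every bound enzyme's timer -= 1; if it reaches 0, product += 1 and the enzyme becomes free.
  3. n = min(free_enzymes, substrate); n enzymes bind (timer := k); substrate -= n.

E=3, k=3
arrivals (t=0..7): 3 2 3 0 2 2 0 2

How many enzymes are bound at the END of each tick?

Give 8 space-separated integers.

Answer: 3 3 3 3 3 3 3 3

Derivation:
t=0: arr=3 -> substrate=0 bound=3 product=0
t=1: arr=2 -> substrate=2 bound=3 product=0
t=2: arr=3 -> substrate=5 bound=3 product=0
t=3: arr=0 -> substrate=2 bound=3 product=3
t=4: arr=2 -> substrate=4 bound=3 product=3
t=5: arr=2 -> substrate=6 bound=3 product=3
t=6: arr=0 -> substrate=3 bound=3 product=6
t=7: arr=2 -> substrate=5 bound=3 product=6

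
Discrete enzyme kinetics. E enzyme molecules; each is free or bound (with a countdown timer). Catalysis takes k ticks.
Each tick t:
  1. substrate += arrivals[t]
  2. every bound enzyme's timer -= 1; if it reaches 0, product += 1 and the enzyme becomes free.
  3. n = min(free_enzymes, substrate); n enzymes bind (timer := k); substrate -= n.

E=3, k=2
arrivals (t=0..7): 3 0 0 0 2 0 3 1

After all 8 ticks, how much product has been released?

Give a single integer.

Answer: 5

Derivation:
t=0: arr=3 -> substrate=0 bound=3 product=0
t=1: arr=0 -> substrate=0 bound=3 product=0
t=2: arr=0 -> substrate=0 bound=0 product=3
t=3: arr=0 -> substrate=0 bound=0 product=3
t=4: arr=2 -> substrate=0 bound=2 product=3
t=5: arr=0 -> substrate=0 bound=2 product=3
t=6: arr=3 -> substrate=0 bound=3 product=5
t=7: arr=1 -> substrate=1 bound=3 product=5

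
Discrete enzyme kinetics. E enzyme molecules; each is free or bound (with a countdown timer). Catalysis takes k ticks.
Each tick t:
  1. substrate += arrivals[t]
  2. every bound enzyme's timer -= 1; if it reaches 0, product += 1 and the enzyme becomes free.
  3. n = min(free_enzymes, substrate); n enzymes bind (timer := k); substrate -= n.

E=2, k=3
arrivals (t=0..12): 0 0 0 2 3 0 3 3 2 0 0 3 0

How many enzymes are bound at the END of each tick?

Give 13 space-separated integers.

t=0: arr=0 -> substrate=0 bound=0 product=0
t=1: arr=0 -> substrate=0 bound=0 product=0
t=2: arr=0 -> substrate=0 bound=0 product=0
t=3: arr=2 -> substrate=0 bound=2 product=0
t=4: arr=3 -> substrate=3 bound=2 product=0
t=5: arr=0 -> substrate=3 bound=2 product=0
t=6: arr=3 -> substrate=4 bound=2 product=2
t=7: arr=3 -> substrate=7 bound=2 product=2
t=8: arr=2 -> substrate=9 bound=2 product=2
t=9: arr=0 -> substrate=7 bound=2 product=4
t=10: arr=0 -> substrate=7 bound=2 product=4
t=11: arr=3 -> substrate=10 bound=2 product=4
t=12: arr=0 -> substrate=8 bound=2 product=6

Answer: 0 0 0 2 2 2 2 2 2 2 2 2 2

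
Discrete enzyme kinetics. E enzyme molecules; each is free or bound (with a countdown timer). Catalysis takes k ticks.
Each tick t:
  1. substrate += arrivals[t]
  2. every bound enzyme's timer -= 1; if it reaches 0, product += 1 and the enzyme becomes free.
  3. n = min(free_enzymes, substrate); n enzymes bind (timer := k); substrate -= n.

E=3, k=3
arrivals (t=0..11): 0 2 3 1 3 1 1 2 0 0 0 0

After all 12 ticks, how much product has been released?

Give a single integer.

Answer: 9

Derivation:
t=0: arr=0 -> substrate=0 bound=0 product=0
t=1: arr=2 -> substrate=0 bound=2 product=0
t=2: arr=3 -> substrate=2 bound=3 product=0
t=3: arr=1 -> substrate=3 bound=3 product=0
t=4: arr=3 -> substrate=4 bound=3 product=2
t=5: arr=1 -> substrate=4 bound=3 product=3
t=6: arr=1 -> substrate=5 bound=3 product=3
t=7: arr=2 -> substrate=5 bound=3 product=5
t=8: arr=0 -> substrate=4 bound=3 product=6
t=9: arr=0 -> substrate=4 bound=3 product=6
t=10: arr=0 -> substrate=2 bound=3 product=8
t=11: arr=0 -> substrate=1 bound=3 product=9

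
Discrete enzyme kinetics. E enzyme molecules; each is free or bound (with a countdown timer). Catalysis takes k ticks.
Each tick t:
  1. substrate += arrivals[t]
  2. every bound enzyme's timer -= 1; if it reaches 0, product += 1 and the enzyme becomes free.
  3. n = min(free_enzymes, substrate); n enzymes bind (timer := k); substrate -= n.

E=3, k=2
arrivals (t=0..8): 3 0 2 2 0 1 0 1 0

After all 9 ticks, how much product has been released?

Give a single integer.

Answer: 8

Derivation:
t=0: arr=3 -> substrate=0 bound=3 product=0
t=1: arr=0 -> substrate=0 bound=3 product=0
t=2: arr=2 -> substrate=0 bound=2 product=3
t=3: arr=2 -> substrate=1 bound=3 product=3
t=4: arr=0 -> substrate=0 bound=2 product=5
t=5: arr=1 -> substrate=0 bound=2 product=6
t=6: arr=0 -> substrate=0 bound=1 product=7
t=7: arr=1 -> substrate=0 bound=1 product=8
t=8: arr=0 -> substrate=0 bound=1 product=8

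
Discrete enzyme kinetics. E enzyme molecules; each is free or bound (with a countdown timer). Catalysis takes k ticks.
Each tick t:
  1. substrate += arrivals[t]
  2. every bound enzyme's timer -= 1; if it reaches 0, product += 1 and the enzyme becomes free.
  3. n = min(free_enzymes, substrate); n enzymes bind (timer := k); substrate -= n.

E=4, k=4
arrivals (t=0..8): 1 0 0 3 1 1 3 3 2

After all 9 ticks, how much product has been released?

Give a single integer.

Answer: 5

Derivation:
t=0: arr=1 -> substrate=0 bound=1 product=0
t=1: arr=0 -> substrate=0 bound=1 product=0
t=2: arr=0 -> substrate=0 bound=1 product=0
t=3: arr=3 -> substrate=0 bound=4 product=0
t=4: arr=1 -> substrate=0 bound=4 product=1
t=5: arr=1 -> substrate=1 bound=4 product=1
t=6: arr=3 -> substrate=4 bound=4 product=1
t=7: arr=3 -> substrate=4 bound=4 product=4
t=8: arr=2 -> substrate=5 bound=4 product=5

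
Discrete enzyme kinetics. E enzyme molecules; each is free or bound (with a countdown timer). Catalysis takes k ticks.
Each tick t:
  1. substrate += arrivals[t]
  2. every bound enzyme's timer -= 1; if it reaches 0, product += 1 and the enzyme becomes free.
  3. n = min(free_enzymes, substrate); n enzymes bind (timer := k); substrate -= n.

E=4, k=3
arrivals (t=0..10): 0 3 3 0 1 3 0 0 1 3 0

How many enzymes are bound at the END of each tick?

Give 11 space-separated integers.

t=0: arr=0 -> substrate=0 bound=0 product=0
t=1: arr=3 -> substrate=0 bound=3 product=0
t=2: arr=3 -> substrate=2 bound=4 product=0
t=3: arr=0 -> substrate=2 bound=4 product=0
t=4: arr=1 -> substrate=0 bound=4 product=3
t=5: arr=3 -> substrate=2 bound=4 product=4
t=6: arr=0 -> substrate=2 bound=4 product=4
t=7: arr=0 -> substrate=0 bound=3 product=7
t=8: arr=1 -> substrate=0 bound=3 product=8
t=9: arr=3 -> substrate=2 bound=4 product=8
t=10: arr=0 -> substrate=0 bound=4 product=10

Answer: 0 3 4 4 4 4 4 3 3 4 4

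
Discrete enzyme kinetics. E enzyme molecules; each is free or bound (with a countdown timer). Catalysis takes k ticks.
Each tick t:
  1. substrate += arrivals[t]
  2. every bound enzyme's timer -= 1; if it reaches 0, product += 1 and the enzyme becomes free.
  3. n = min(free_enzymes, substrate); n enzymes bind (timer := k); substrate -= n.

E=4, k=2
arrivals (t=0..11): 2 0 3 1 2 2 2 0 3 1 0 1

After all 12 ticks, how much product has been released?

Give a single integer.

Answer: 16

Derivation:
t=0: arr=2 -> substrate=0 bound=2 product=0
t=1: arr=0 -> substrate=0 bound=2 product=0
t=2: arr=3 -> substrate=0 bound=3 product=2
t=3: arr=1 -> substrate=0 bound=4 product=2
t=4: arr=2 -> substrate=0 bound=3 product=5
t=5: arr=2 -> substrate=0 bound=4 product=6
t=6: arr=2 -> substrate=0 bound=4 product=8
t=7: arr=0 -> substrate=0 bound=2 product=10
t=8: arr=3 -> substrate=0 bound=3 product=12
t=9: arr=1 -> substrate=0 bound=4 product=12
t=10: arr=0 -> substrate=0 bound=1 product=15
t=11: arr=1 -> substrate=0 bound=1 product=16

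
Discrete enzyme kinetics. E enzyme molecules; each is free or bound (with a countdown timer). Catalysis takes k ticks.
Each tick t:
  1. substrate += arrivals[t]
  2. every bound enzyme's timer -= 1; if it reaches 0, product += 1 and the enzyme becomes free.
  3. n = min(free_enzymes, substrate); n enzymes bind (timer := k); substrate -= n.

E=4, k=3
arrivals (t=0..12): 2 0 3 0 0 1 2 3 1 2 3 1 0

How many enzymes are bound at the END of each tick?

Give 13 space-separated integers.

Answer: 2 2 4 3 3 2 3 4 4 4 4 4 4

Derivation:
t=0: arr=2 -> substrate=0 bound=2 product=0
t=1: arr=0 -> substrate=0 bound=2 product=0
t=2: arr=3 -> substrate=1 bound=4 product=0
t=3: arr=0 -> substrate=0 bound=3 product=2
t=4: arr=0 -> substrate=0 bound=3 product=2
t=5: arr=1 -> substrate=0 bound=2 product=4
t=6: arr=2 -> substrate=0 bound=3 product=5
t=7: arr=3 -> substrate=2 bound=4 product=5
t=8: arr=1 -> substrate=2 bound=4 product=6
t=9: arr=2 -> substrate=2 bound=4 product=8
t=10: arr=3 -> substrate=4 bound=4 product=9
t=11: arr=1 -> substrate=4 bound=4 product=10
t=12: arr=0 -> substrate=2 bound=4 product=12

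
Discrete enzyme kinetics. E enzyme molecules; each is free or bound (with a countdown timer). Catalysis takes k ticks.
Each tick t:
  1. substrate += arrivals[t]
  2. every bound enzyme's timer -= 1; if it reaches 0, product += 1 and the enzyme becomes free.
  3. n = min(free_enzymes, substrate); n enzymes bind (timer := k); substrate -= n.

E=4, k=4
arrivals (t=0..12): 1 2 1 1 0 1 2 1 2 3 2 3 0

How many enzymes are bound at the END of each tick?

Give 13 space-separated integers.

Answer: 1 3 4 4 4 3 4 4 4 4 4 4 4

Derivation:
t=0: arr=1 -> substrate=0 bound=1 product=0
t=1: arr=2 -> substrate=0 bound=3 product=0
t=2: arr=1 -> substrate=0 bound=4 product=0
t=3: arr=1 -> substrate=1 bound=4 product=0
t=4: arr=0 -> substrate=0 bound=4 product=1
t=5: arr=1 -> substrate=0 bound=3 product=3
t=6: arr=2 -> substrate=0 bound=4 product=4
t=7: arr=1 -> substrate=1 bound=4 product=4
t=8: arr=2 -> substrate=2 bound=4 product=5
t=9: arr=3 -> substrate=4 bound=4 product=6
t=10: arr=2 -> substrate=4 bound=4 product=8
t=11: arr=3 -> substrate=7 bound=4 product=8
t=12: arr=0 -> substrate=6 bound=4 product=9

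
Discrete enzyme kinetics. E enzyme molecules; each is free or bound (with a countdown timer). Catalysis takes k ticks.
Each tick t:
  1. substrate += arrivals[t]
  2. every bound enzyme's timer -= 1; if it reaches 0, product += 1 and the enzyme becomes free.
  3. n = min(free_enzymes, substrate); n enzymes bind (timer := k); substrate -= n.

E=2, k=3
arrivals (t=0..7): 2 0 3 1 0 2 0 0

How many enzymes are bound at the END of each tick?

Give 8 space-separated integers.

t=0: arr=2 -> substrate=0 bound=2 product=0
t=1: arr=0 -> substrate=0 bound=2 product=0
t=2: arr=3 -> substrate=3 bound=2 product=0
t=3: arr=1 -> substrate=2 bound=2 product=2
t=4: arr=0 -> substrate=2 bound=2 product=2
t=5: arr=2 -> substrate=4 bound=2 product=2
t=6: arr=0 -> substrate=2 bound=2 product=4
t=7: arr=0 -> substrate=2 bound=2 product=4

Answer: 2 2 2 2 2 2 2 2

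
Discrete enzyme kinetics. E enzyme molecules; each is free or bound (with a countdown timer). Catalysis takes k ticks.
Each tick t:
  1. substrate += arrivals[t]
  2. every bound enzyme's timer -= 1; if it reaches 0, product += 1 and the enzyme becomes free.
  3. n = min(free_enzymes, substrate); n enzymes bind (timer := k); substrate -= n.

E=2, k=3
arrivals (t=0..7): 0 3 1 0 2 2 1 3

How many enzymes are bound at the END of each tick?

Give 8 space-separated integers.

t=0: arr=0 -> substrate=0 bound=0 product=0
t=1: arr=3 -> substrate=1 bound=2 product=0
t=2: arr=1 -> substrate=2 bound=2 product=0
t=3: arr=0 -> substrate=2 bound=2 product=0
t=4: arr=2 -> substrate=2 bound=2 product=2
t=5: arr=2 -> substrate=4 bound=2 product=2
t=6: arr=1 -> substrate=5 bound=2 product=2
t=7: arr=3 -> substrate=6 bound=2 product=4

Answer: 0 2 2 2 2 2 2 2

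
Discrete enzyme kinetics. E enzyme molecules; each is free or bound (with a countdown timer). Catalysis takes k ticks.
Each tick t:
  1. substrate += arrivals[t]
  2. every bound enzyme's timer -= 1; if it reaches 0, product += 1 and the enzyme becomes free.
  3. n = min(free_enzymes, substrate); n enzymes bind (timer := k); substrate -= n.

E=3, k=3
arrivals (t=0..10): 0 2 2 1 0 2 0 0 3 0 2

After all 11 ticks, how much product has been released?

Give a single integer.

t=0: arr=0 -> substrate=0 bound=0 product=0
t=1: arr=2 -> substrate=0 bound=2 product=0
t=2: arr=2 -> substrate=1 bound=3 product=0
t=3: arr=1 -> substrate=2 bound=3 product=0
t=4: arr=0 -> substrate=0 bound=3 product=2
t=5: arr=2 -> substrate=1 bound=3 product=3
t=6: arr=0 -> substrate=1 bound=3 product=3
t=7: arr=0 -> substrate=0 bound=2 product=5
t=8: arr=3 -> substrate=1 bound=3 product=6
t=9: arr=0 -> substrate=1 bound=3 product=6
t=10: arr=2 -> substrate=2 bound=3 product=7

Answer: 7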